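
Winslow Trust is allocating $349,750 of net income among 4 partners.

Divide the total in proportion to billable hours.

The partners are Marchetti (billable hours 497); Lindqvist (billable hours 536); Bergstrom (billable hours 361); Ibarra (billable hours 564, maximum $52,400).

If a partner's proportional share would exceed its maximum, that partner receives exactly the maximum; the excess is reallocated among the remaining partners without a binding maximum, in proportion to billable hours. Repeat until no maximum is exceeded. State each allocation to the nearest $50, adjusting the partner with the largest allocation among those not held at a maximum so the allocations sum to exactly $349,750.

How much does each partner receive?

Marchetti: $106,000; Lindqvist: $114,350; Bergstrom: $77,000; Ibarra: $52,400

Sum of billable hours: 1,958.
Proportional shares (ignoring caps): Marchetti 88,777.20; Lindqvist 95,743.62; Bergstrom 64,484.04; Ibarra 100,745.15.
Cap binds for Ibarra ($52,400); residual $297,350 reallocated over remaining billable hours 1,394.
Redistributed shares: Marchetti 106,013.59 → $106,000; Lindqvist 114,332.57 → $114,350; Bergstrom 77,003.84 → $77,000.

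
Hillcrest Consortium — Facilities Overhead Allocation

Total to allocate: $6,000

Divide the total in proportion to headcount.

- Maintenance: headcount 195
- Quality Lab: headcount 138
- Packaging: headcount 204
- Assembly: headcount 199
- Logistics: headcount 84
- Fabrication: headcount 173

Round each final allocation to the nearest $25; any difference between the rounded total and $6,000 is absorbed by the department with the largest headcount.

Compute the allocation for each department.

Maintenance: $1,175 · Quality Lab: $825 · Packaging: $1,250 · Assembly: $1,200 · Logistics: $500 · Fabrication: $1,050

Total headcount = 195 + 138 + 204 + 199 + 84 + 173 = 993.
Unrounded shares: Maintenance 1,178.25; Quality Lab 833.84; Packaging 1,232.63; Assembly 1,202.42; Logistics 507.55; Fabrication 1,045.32.
Rounded to nearest $25: Maintenance $1,175; Quality Lab $825; Packaging $1,225; Assembly $1,200; Logistics $500; Fabrication $1,050. Sum = $5,975.
Difference $6,000 − $5,975 = +$25 applied to largest headcount (Packaging): Packaging becomes $1,250.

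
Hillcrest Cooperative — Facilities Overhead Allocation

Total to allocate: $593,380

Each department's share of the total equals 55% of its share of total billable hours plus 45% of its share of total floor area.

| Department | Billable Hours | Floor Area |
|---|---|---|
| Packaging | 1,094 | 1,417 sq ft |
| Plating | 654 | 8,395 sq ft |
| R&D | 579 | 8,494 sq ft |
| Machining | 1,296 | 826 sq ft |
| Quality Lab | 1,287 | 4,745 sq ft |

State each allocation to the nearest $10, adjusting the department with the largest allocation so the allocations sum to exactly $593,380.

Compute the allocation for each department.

Totals — billable hours 4,910, floor area 23,877.
Composite weights (55% billable hours + 45% floor area): Packaging 0.1493; Plating 0.2315; R&D 0.2249; Machining 0.1607; Quality Lab 0.2336.
Pro-rata amounts: Packaging 88,562.82; Plating 137,353.09; R&D 133,475.11; Machining 95,380.14; Quality Lab 138,608.84.
Rounded to nearest $10: Packaging $88,560; Plating $137,350; R&D $133,480; Machining $95,380; Quality Lab $138,610. Sum = $593,380.
Rounded total matches; no reconciliation needed.

Packaging: $88,560; Plating: $137,350; R&D: $133,480; Machining: $95,380; Quality Lab: $138,610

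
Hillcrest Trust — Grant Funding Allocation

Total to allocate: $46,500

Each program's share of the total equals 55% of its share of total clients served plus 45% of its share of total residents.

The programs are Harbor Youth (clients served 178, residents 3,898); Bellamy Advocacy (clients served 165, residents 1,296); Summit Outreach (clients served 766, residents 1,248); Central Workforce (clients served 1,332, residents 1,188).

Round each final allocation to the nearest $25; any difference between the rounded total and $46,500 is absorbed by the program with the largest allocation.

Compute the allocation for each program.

Totals — clients served 2,441, residents 7,630.
Combined weights (55% clients served + 45% residents): Harbor Youth 0.2700; Bellamy Advocacy 0.1136; Summit Outreach 0.2462; Central Workforce 0.3702.
Proportional shares: Harbor Youth 12,555.08; Bellamy Advocacy 5,282.98; Summit Outreach 11,448.18; Central Workforce 17,213.76.
At nearest $25: Harbor Youth $12,550; Bellamy Advocacy $5,275; Summit Outreach $11,450; Central Workforce $17,225. Sum = $46,500.
Sum already equals the total — no adjustment.

Harbor Youth: $12,550; Bellamy Advocacy: $5,275; Summit Outreach: $11,450; Central Workforce: $17,225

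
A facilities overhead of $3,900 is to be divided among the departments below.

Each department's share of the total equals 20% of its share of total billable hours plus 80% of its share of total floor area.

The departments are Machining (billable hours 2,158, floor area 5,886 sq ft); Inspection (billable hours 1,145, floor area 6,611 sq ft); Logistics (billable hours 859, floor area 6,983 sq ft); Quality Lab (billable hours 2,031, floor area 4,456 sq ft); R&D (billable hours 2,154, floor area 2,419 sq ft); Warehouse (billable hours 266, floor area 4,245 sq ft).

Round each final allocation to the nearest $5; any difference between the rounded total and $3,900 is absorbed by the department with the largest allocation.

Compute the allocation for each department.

Machining: $795 · Inspection: $780 · Logistics: $790 · Quality Lab: $640 · R&D: $440 · Warehouse: $455

Totals — billable hours 8,613, floor area 30,600.
Composite weights (20% billable hours + 80% floor area): Machining 0.2040; Inspection 0.1994; Logistics 0.2025; Quality Lab 0.1637; R&D 0.1133; Warehouse 0.1172.
Unrounded shares: Machining 795.57; Inspection 777.75; Logistics 789.78; Quality Lab 638.27; R&D 441.71; Warehouse 456.91.
Rounded to nearest $5: Machining $795; Inspection $780; Logistics $790; Quality Lab $640; R&D $440; Warehouse $455. Sum = $3,900.
No rounding difference to absorb.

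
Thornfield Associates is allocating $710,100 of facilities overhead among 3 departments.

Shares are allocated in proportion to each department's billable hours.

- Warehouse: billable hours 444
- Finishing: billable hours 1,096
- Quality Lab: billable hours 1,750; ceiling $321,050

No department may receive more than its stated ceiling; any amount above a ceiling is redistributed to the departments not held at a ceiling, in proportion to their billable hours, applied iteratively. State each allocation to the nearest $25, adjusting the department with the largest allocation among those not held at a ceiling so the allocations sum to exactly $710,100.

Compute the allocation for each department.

Warehouse: $112,175 · Finishing: $276,875 · Quality Lab: $321,050

Combined billable hours = 3,290.
Proportional shares (ignoring caps): Warehouse 95,831.12; Finishing 236,556.11; Quality Lab 377,712.77.
Cap binds for Quality Lab ($321,050); residual $389,050 reallocated over remaining billable hours 1,540.
Redistributed shares: Warehouse 112,167.66 → $112,175; Finishing 276,882.34 → $276,875.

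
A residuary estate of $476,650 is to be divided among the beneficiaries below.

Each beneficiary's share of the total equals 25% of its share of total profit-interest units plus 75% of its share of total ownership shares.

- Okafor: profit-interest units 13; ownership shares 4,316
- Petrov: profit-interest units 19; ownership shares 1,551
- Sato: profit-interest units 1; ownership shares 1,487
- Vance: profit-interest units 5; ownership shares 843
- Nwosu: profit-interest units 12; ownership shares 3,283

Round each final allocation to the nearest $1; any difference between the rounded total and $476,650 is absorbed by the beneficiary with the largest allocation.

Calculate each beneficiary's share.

Okafor: $165,383; Petrov: $93,580; Sato: $48,688; Vance: $38,167; Nwosu: $130,832

Totals — profit-interest units 50, ownership shares 11,480.
Composite weights (25% profit-interest units + 75% ownership shares): Okafor 0.3470; Petrov 0.1963; Sato 0.1021; Vance 0.0801; Nwosu 0.2745.
Proportional shares: Okafor 165,382.60; Petrov 93,579.93; Sato 48,688.47; Vance 38,167.29; Nwosu 130,831.71.
At nearest $1: Okafor $165,383; Petrov $93,580; Sato $48,688; Vance $38,167; Nwosu $130,832. Sum = $476,650.
No rounding difference to absorb.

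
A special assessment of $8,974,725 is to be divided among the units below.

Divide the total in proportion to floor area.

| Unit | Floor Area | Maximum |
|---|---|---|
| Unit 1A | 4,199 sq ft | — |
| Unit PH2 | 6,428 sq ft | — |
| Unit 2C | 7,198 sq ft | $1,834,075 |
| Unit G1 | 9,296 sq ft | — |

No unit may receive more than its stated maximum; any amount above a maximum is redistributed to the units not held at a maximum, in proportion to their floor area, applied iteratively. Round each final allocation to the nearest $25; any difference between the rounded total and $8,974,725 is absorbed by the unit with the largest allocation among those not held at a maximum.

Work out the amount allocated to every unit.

Unit 1A: $1,504,975; Unit PH2: $2,303,875; Unit 2C: $1,834,075; Unit G1: $3,331,800

Total floor area = 27,121.
Proportional shares (ignoring caps): Unit 1A 1,389,508.88; Unit PH2 2,127,116.71; Unit 2C 2,381,920.67; Unit G1 3,076,178.74.
Capped: Unit 2C ($1,834,075); remaining pool $7,140,650 reallocated over remaining floor area 19,923.
Shares after redistribution: Unit 1A 1,504,973.62 → $1,504,975; Unit PH2 2,303,874.83 → $2,303,875; Unit G1 3,331,801.56 → $3,331,800.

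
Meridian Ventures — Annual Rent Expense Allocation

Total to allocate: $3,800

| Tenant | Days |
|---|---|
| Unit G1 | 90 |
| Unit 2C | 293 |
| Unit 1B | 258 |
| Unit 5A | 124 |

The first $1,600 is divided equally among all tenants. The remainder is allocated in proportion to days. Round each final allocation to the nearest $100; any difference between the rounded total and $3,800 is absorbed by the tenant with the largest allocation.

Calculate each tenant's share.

Unit G1: $700; Unit 2C: $1,200; Unit 1B: $1,100; Unit 5A: $800

First tranche $1,600 split equally: $400 each.
Remainder $2,200 by days (total 765): Unit G1 258.82 → $300; Unit 2C 842.61 → $800; Unit 1B 741.96 → $700; Unit 5A 356.60 → $400.
Totals: Unit G1 $400 + $300 = $700; Unit 2C $400 + $800 = $1,200; Unit 1B $400 + $700 = $1,100; Unit 5A $400 + $400 = $800.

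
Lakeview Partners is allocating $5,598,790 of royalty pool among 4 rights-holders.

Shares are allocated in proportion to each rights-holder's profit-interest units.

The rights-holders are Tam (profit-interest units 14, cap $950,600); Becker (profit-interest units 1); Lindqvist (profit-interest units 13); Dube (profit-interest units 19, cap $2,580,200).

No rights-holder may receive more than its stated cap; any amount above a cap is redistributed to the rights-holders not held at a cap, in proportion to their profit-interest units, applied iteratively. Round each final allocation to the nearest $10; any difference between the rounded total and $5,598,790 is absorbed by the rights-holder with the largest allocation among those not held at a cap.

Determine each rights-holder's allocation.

Profit-interest units total: 47.
Pro-rata shares before constraints: Tam 1,667,724.68; Becker 119,123.19; Lindqvist 1,548,601.49; Dube 2,263,340.64.
Capped: Tam ($950,600); balance $4,648,190 reallocated over remaining profit-interest units 33.
Capped: Dube ($2,580,200); balance $2,067,990 reallocated over remaining profit-interest units 14.
Remaining shares: Becker 147,713.57 → $147,710; Lindqvist 1,920,276.43 → $1,920,280.

Tam: $950,600; Becker: $147,710; Lindqvist: $1,920,280; Dube: $2,580,200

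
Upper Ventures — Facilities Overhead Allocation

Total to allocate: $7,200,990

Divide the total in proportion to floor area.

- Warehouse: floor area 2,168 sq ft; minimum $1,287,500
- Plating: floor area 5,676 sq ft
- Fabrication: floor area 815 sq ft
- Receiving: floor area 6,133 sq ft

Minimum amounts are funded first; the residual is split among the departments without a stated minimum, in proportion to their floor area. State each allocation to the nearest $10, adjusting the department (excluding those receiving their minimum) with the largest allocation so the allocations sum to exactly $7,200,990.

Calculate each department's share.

Warehouse: $1,287,500 | Plating: $2,658,820 | Fabrication: $381,770 | Receiving: $2,872,900

Fund the minimums — Warehouse $1,287,500. Remaining pool $5,913,490.
Remaining pool split over remaining floor area 12,624: Plating 2,658,822.02 → $2,658,820; Fabrication 381,772.37 → $381,770; Receiving 2,872,895.61 → $2,872,900.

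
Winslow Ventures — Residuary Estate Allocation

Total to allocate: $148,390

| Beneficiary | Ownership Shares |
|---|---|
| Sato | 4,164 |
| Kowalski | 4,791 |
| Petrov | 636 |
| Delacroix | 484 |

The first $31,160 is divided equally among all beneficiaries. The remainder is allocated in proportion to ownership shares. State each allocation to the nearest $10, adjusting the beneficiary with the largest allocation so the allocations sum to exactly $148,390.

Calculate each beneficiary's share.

$31,160 shared equally gives $7,790 per beneficiary.
Remainder $117,230 by ownership shares (total 10,075): Sato 48,451.19 → $48,450; Kowalski 55,746.79 → $55,750; Petrov 7,400.33 → $7,400; Delacroix 5,631.69 → $5,630.
Totals: Sato $7,790 + $48,450 = $56,240; Kowalski $7,790 + $55,750 = $63,540; Petrov $7,790 + $7,400 = $15,190; Delacroix $7,790 + $5,630 = $13,420.

Sato: $56,240 · Kowalski: $63,540 · Petrov: $15,190 · Delacroix: $13,420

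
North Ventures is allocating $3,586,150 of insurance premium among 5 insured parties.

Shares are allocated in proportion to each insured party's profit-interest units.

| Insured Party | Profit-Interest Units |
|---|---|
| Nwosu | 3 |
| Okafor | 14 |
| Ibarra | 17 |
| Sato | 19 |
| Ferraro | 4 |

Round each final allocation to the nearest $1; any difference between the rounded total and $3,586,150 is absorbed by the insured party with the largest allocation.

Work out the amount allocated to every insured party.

Nwosu: $188,745 · Okafor: $880,809 · Ibarra: $1,069,554 · Sato: $1,195,382 · Ferraro: $251,660

Combined profit-interest units = 57.
Pro-rata amounts: Nwosu 3/57 × $3,586,150 = 188,744.74; Okafor 14/57 × $3,586,150 = 880,808.77; Ibarra 17/57 × $3,586,150 = 1,069,553.51; Sato 19/57 × $3,586,150 = 1,195,383.33; Ferraro 4/57 × $3,586,150 = 251,659.65.
At nearest $1: Nwosu $188,745; Okafor $880,809; Ibarra $1,069,554; Sato $1,195,383; Ferraro $251,660. Sum = $3,586,151.
Difference $3,586,150 − $3,586,151 = −$1 applied to largest allocation (Sato): Sato becomes $1,195,382.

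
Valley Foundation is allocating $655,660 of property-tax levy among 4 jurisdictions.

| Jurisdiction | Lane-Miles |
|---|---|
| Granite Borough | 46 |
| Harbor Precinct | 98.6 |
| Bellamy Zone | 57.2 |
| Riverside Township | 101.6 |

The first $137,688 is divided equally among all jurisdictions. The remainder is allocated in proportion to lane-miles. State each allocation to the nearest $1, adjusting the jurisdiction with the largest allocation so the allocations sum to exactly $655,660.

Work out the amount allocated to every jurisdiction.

Granite Borough: $112,954 · Harbor Precinct: $202,754 · Bellamy Zone: $132,075 · Riverside Township: $207,877

Equal tier: $137,688 ÷ 4 = $34,422 apiece.
Remainder $517,972 by lane-miles (total 303.4): Granite Borough 78,532.34 → $78,532; Harbor Precinct 168,332.36 → $168,332; Bellamy Zone 97,653.26 → $97,653; Riverside Township 173,454.04 → $173,454.
Rounding difference +$1 on remainder applied to Riverside Township.
Totals: Granite Borough $34,422 + $78,532 = $112,954; Harbor Precinct $34,422 + $168,332 = $202,754; Bellamy Zone $34,422 + $97,653 = $132,075; Riverside Township $34,422 + $173,455 = $207,877.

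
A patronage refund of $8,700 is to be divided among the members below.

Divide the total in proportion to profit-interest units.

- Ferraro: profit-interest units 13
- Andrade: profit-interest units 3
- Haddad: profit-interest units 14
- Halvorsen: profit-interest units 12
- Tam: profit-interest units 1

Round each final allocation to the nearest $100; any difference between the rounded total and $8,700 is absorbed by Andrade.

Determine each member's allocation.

Ferraro: $2,600; Andrade: $700; Haddad: $2,800; Halvorsen: $2,400; Tam: $200

Combined profit-interest units = 43.
Unrounded shares: Ferraro 13/43 × $8,700 = 2,630.23; Andrade 3/43 × $8,700 = 606.98; Haddad 14/43 × $8,700 = 2,832.56; Halvorsen 12/43 × $8,700 = 2,427.91; Tam 1/43 × $8,700 = 202.33.
Rounded to nearest $100: Ferraro $2,600; Andrade $600; Haddad $2,800; Halvorsen $2,400; Tam $200. Sum = $8,600.
Difference $8,700 − $8,600 = +$100 applied to Andrade: Andrade becomes $700.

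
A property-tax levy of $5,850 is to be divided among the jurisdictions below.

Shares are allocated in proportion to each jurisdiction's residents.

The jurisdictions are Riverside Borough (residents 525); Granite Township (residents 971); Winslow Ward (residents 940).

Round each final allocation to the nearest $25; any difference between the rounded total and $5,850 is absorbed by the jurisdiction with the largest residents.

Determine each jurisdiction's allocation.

Riverside Borough: $1,250 | Granite Township: $2,350 | Winslow Ward: $2,250

Combined residents = 2,436.
Proportional shares: Riverside Borough 525/2,436 × $5,850 = 1,260.78; Granite Township 971/2,436 × $5,850 = 2,331.83; Winslow Ward 940/2,436 × $5,850 = 2,257.39.
After rounding ($25): Riverside Borough $1,250; Granite Township $2,325; Winslow Ward $2,250. Sum = $5,825.
Difference $5,850 − $5,825 = +$25 applied to largest residents (Granite Township): Granite Township becomes $2,350.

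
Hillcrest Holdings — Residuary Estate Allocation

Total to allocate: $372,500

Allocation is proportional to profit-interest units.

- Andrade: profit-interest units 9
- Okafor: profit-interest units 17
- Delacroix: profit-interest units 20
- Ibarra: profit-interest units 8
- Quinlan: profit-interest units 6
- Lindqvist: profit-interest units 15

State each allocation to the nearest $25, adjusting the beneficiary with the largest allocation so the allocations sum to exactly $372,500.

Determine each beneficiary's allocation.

Andrade: $44,700; Okafor: $84,425; Delacroix: $99,350; Ibarra: $39,725; Quinlan: $29,800; Lindqvist: $74,500

Sum of profit-interest units: 75.
Unrounded shares: Andrade 9/75 × $372,500 = 44,700.00; Okafor 17/75 × $372,500 = 84,433.33; Delacroix 20/75 × $372,500 = 99,333.33; Ibarra 8/75 × $372,500 = 39,733.33; Quinlan 6/75 × $372,500 = 29,800.00; Lindqvist 15/75 × $372,500 = 74,500.00.
After rounding ($25): Andrade $44,700; Okafor $84,425; Delacroix $99,325; Ibarra $39,725; Quinlan $29,800; Lindqvist $74,500. Sum = $372,475.
Difference $372,500 − $372,475 = +$25 applied to largest allocation (Delacroix): Delacroix becomes $99,350.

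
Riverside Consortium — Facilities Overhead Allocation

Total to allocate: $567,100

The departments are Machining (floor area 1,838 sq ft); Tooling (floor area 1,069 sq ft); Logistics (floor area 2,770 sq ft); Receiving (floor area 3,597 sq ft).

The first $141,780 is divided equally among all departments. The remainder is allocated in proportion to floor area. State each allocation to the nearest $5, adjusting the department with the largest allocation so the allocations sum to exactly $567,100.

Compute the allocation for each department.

$141,780 shared equally gives $35,445 per department.
Remainder $425,320 by floor area (total 9,274): Machining 84,293.53 → $84,295; Tooling 49,026.00 → $49,025; Logistics 127,036.49 → $127,035; Receiving 164,963.99 → $164,965.
Totals: Machining $35,445 + $84,295 = $119,740; Tooling $35,445 + $49,025 = $84,470; Logistics $35,445 + $127,035 = $162,480; Receiving $35,445 + $164,965 = $200,410.

Machining: $119,740 | Tooling: $84,470 | Logistics: $162,480 | Receiving: $200,410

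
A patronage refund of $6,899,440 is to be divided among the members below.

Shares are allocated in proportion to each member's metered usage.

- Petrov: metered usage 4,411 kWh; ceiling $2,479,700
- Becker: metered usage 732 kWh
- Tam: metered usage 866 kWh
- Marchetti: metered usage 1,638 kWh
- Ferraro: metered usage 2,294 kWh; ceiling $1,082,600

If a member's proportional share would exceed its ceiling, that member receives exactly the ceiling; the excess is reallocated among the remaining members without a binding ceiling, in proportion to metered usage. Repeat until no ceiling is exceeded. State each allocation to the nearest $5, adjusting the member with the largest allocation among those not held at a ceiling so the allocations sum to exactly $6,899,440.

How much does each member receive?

Sum of metered usage: 9,941.
Pro-rata shares before constraints: Petrov 3,061,405.28; Becker 508,036.42; Tam 601,037.63; Marchetti 1,136,835.60; Ferraro 1,592,125.07.
Capped: Petrov ($2,479,700), Ferraro ($1,082,600); remaining pool $3,337,140 reallocated over remaining metered usage 3,236.
Remaining shares: Becker 754,878.39 → $754,880; Tam 893,066.51 → $893,065; Marchetti 1,689,195.09 → $1,689,195.

Petrov: $2,479,700; Becker: $754,880; Tam: $893,065; Marchetti: $1,689,195; Ferraro: $1,082,600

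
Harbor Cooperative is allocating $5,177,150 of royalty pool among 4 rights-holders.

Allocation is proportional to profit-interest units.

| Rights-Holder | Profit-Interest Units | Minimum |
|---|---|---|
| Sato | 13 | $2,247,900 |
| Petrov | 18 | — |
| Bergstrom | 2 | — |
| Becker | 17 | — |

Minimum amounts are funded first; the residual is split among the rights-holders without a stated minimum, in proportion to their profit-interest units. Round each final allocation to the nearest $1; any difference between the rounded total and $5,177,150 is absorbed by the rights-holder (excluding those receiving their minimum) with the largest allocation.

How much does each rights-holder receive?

Sato: $2,247,900 · Petrov: $1,425,040 · Bergstrom: $158,338 · Becker: $1,345,872

Minimums first: Sato $2,247,900. Balance $2,929,250.
Balance split over remaining profit-interest units 37: Petrov 1,425,040.54 → $1,425,041; Bergstrom 158,337.84 → $158,338; Becker 1,345,871.62 → $1,345,872.
Rounding difference −$1 applied to Petrov → $1,425,040.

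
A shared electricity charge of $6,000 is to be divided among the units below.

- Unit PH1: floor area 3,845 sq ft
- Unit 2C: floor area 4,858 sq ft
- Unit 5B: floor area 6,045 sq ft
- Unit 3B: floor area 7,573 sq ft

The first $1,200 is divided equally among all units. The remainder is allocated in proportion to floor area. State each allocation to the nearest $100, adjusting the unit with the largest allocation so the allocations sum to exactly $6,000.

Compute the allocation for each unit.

Unit PH1: $1,100; Unit 2C: $1,300; Unit 5B: $1,600; Unit 3B: $2,000

$1,200 shared equally gives $300 per unit.
Remainder $4,800 by floor area (total 22,321): Unit PH1 826.84 → $800; Unit 2C 1,044.68 → $1,000; Unit 5B 1,299.94 → $1,300; Unit 3B 1,628.53 → $1,600.
Rounding difference +$100 on remainder applied to Unit 3B.
Totals: Unit PH1 $300 + $800 = $1,100; Unit 2C $300 + $1,000 = $1,300; Unit 5B $300 + $1,300 = $1,600; Unit 3B $300 + $1,700 = $2,000.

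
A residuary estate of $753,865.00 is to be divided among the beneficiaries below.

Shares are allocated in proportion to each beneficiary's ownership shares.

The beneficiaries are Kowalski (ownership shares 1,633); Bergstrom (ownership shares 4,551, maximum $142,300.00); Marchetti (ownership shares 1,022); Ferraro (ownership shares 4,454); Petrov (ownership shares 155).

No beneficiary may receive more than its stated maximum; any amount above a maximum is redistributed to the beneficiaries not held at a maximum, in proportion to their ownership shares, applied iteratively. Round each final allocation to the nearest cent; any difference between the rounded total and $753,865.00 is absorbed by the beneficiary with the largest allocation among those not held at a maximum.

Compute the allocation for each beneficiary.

Total ownership shares = 11,815.
Pro-rata shares before constraints: Kowalski 104,194.7986; Bergstrom 290,379.9928; Marchetti 65,209.4820; Ferraro 284,190.8345; Petrov 9,889.8921.
Held at cap: Bergstrom ($142,300.00); remaining pool $611,565.00 reallocated over remaining ownership shares 7,264.
Remaining shares: Kowalski 137,484.2573 → $137,484.26; Marchetti 86,043.4237 → $86,043.42; Ferraro 374,987.6803 → $374,987.68; Petrov 13,049.6386 → $13,049.64.

Kowalski: $137,484.26 · Bergstrom: $142,300.00 · Marchetti: $86,043.42 · Ferraro: $374,987.68 · Petrov: $13,049.64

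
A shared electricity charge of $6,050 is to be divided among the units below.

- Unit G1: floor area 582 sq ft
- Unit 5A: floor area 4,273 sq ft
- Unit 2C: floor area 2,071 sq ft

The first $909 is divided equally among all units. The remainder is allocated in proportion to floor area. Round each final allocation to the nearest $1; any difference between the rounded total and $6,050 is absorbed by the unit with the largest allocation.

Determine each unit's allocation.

Unit G1: $735; Unit 5A: $3,475; Unit 2C: $1,840

$909 shared equally gives $303 per unit.
Remainder $5,141 by floor area (total 6,926): Unit G1 432.00 → $432; Unit 5A 3,171.74 → $3,172; Unit 2C 1,537.25 → $1,537.
Totals: Unit G1 $303 + $432 = $735; Unit 5A $303 + $3,172 = $3,475; Unit 2C $303 + $1,537 = $1,840.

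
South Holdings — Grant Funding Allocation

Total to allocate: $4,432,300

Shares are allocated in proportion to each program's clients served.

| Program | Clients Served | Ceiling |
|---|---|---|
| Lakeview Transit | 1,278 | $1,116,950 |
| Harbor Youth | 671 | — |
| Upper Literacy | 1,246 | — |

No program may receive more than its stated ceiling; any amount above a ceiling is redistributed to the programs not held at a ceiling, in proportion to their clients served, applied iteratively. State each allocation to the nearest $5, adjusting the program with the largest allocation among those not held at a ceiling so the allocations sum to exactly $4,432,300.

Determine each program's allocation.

Lakeview Transit: $1,116,950; Harbor Youth: $1,160,460; Upper Literacy: $2,154,890

Clients served total: 3,195.
Proportional shares (ignoring caps): Lakeview Transit 1,772,920.00; Harbor Youth 930,852.36; Upper Literacy 1,728,527.64.
Capped: Lakeview Transit ($1,116,950); residual $3,315,350 reallocated over remaining clients served 1,917.
Remaining shares: Harbor Youth 1,160,458.97 → $1,160,460; Upper Literacy 2,154,891.03 → $2,154,890.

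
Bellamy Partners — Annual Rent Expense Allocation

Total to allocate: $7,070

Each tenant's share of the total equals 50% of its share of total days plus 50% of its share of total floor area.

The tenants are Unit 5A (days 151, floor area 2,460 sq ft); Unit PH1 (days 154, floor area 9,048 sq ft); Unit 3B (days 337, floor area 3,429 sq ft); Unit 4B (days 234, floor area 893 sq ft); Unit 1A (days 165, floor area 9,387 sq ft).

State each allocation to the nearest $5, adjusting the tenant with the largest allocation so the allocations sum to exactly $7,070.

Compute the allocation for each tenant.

Unit 5A: $860 · Unit PH1: $1,790 · Unit 3B: $1,625 · Unit 4B: $920 · Unit 1A: $1,875

Totals — days 1,041, floor area 25,217.
Blended shares (50% days + 50% floor area): Unit 5A 0.1213; Unit PH1 0.2534; Unit 3B 0.2299; Unit 4B 0.1301; Unit 1A 0.2654.
Pro-rata amounts: Unit 5A 857.61; Unit PH1 1,791.33; Unit 3B 1,625.06; Unit 4B 919.79; Unit 1A 1,876.20.
At nearest $5: Unit 5A $860; Unit PH1 $1,790; Unit 3B $1,625; Unit 4B $920; Unit 1A $1,875. Sum = $7,070.
No rounding difference to absorb.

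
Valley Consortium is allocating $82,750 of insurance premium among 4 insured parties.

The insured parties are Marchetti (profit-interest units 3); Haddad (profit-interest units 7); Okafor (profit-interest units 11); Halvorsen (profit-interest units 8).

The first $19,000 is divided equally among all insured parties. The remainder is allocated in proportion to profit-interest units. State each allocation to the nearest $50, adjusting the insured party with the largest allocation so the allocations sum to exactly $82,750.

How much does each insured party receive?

Equal tier: $19,000 ÷ 4 = $4,750 apiece.
Remainder $63,750 by profit-interest units (total 29): Marchetti 6,594.83 → $6,600; Haddad 15,387.93 → $15,400; Okafor 24,181.03 → $24,200; Halvorsen 17,586.21 → $17,600.
Rounding difference −$50 on remainder applied to Okafor.
Totals: Marchetti $4,750 + $6,600 = $11,350; Haddad $4,750 + $15,400 = $20,150; Okafor $4,750 + $24,150 = $28,900; Halvorsen $4,750 + $17,600 = $22,350.

Marchetti: $11,350 · Haddad: $20,150 · Okafor: $28,900 · Halvorsen: $22,350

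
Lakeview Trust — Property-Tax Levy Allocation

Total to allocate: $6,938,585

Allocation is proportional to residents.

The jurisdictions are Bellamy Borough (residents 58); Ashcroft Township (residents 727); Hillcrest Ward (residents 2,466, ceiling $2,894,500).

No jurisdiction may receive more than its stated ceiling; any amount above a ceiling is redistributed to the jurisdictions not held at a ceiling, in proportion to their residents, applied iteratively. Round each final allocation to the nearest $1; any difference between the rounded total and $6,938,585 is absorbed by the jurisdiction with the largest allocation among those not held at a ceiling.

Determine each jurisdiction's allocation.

Bellamy Borough: $298,799; Ashcroft Township: $3,745,286; Hillcrest Ward: $2,894,500

Combined residents = 3,251.
Proportional shares (ignoring caps): Bellamy Borough 123,788.97; Ashcroft Township 1,551,630.67; Hillcrest Ward 5,263,165.37.
Held at cap: Hillcrest Ward ($2,894,500); balance $4,044,085 reallocated over remaining residents 785.
Shares after redistribution: Bellamy Borough 298,798.64 → $298,799; Ashcroft Township 3,745,286.36 → $3,745,286.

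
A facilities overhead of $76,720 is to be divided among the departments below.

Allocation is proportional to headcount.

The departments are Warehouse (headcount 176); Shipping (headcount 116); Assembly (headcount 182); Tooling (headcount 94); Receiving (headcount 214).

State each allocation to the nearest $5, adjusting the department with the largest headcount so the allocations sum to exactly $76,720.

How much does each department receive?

Combined headcount = 782.
Proportional shares: Warehouse 176/782 × $76,720 = 17,266.91; Shipping 116/782 × $76,720 = 11,380.46; Assembly 182/782 × $76,720 = 17,855.55; Tooling 94/782 × $76,720 = 9,222.10; Receiving 214/782 × $76,720 = 20,994.99.
Rounded to nearest $5: Warehouse $17,265; Shipping $11,380; Assembly $17,855; Tooling $9,220; Receiving $20,995. Sum = $76,715.
Difference $76,720 − $76,715 = +$5 applied to largest headcount (Receiving): Receiving becomes $21,000.

Warehouse: $17,265 | Shipping: $11,380 | Assembly: $17,855 | Tooling: $9,220 | Receiving: $21,000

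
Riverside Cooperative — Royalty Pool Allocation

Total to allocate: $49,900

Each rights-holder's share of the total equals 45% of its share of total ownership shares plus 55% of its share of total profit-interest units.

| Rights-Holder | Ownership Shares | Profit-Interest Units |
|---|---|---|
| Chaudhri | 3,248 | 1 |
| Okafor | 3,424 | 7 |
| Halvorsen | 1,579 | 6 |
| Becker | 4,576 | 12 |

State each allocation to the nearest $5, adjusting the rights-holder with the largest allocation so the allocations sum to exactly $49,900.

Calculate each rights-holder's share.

Ownership shares total 12,827; profit-interest units total 26.
Combined weights (45% ownership shares + 55% profit-interest units): Chaudhri 0.1351; Okafor 0.2682; Halvorsen 0.1823; Becker 0.4144.
Unrounded shares: Chaudhri 6,741.54; Okafor 13,383.11; Halvorsen 9,097.67; Becker 20,677.69.
After rounding ($5): Chaudhri $6,740; Okafor $13,385; Halvorsen $9,100; Becker $20,680. Sum = $49,905.
Difference $49,900 − $49,905 = −$5 applied to largest allocation (Becker): Becker becomes $20,675.

Chaudhri: $6,740 · Okafor: $13,385 · Halvorsen: $9,100 · Becker: $20,675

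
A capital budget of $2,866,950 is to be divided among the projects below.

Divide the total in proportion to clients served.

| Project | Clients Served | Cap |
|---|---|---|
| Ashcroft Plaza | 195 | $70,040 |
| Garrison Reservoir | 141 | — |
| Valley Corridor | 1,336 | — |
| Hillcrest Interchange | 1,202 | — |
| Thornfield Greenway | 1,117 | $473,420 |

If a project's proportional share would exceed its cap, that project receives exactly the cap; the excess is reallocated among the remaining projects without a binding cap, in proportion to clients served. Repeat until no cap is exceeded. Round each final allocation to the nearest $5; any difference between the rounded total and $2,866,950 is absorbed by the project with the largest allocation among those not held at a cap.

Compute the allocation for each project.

Clients served total: 3,991.
Proportional shares (ignoring caps): Ashcroft Plaza 140,078.99; Garrison Reservoir 101,287.89; Valley Corridor 959,720.67; Hillcrest Interchange 863,461.26; Thornfield Greenway 802,401.19.
Capped: Ashcroft Plaza ($70,040), Thornfield Greenway ($473,420); remaining pool $2,323,490 reallocated over remaining clients served 2,679.
Redistributed shares: Garrison Reservoir 122,288.95 → $122,290; Valley Corridor 1,158,709.46 → $1,158,710; Hillcrest Interchange 1,042,491.59 → $1,042,490.

Ashcroft Plaza: $70,040 · Garrison Reservoir: $122,290 · Valley Corridor: $1,158,710 · Hillcrest Interchange: $1,042,490 · Thornfield Greenway: $473,420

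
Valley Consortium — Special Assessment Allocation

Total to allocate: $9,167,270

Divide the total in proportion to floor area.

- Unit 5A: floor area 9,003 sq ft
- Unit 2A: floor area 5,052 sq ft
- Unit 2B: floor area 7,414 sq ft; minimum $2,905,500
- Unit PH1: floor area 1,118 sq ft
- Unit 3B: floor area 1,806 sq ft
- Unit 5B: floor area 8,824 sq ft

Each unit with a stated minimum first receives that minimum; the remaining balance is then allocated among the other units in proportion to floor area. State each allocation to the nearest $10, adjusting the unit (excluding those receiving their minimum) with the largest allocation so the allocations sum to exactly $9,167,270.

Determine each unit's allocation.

Guaranteed amounts: Unit 2B $2,905,500. Remaining pool $6,261,770.
Remaining pool split over remaining floor area 25,803: Unit 5A 2,184,812.44 → $2,184,810; Unit 2A 1,225,999.38 → $1,226,000; Unit PH1 271,311.82 → $271,310; Unit 3B 438,272.94 → $438,270; Unit 5B 2,141,373.42 → $2,141,370.
Rounding difference +$10 applied to Unit 5A → $2,184,820.

Unit 5A: $2,184,820 · Unit 2A: $1,226,000 · Unit 2B: $2,905,500 · Unit PH1: $271,310 · Unit 3B: $438,270 · Unit 5B: $2,141,370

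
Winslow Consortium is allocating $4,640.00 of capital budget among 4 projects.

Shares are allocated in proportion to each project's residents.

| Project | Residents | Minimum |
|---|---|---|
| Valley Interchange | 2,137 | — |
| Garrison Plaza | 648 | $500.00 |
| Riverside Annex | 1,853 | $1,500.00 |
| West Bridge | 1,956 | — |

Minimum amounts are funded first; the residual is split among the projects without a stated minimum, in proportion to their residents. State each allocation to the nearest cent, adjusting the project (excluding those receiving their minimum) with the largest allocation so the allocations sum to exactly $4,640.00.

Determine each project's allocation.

Valley Interchange: $1,378.37 · Garrison Plaza: $500.00 · Riverside Annex: $1,500.00 · West Bridge: $1,261.63

Minimums first: Garrison Plaza $500.00; Riverside Annex $1,500.00. Residual $2,640.00.
Residual split over remaining residents 4,093: Valley Interchange 1,378.3728 → $1,378.37; West Bridge 1,261.6272 → $1,261.63.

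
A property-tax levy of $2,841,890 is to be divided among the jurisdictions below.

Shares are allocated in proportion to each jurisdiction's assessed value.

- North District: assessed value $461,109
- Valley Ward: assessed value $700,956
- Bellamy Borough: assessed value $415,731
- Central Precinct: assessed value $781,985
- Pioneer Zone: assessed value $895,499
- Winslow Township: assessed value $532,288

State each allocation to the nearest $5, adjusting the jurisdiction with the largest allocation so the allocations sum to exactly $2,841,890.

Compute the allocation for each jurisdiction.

Sum of assessed value: 3,787,568.
Proportional shares: North District 461,109/3,787,568 × $2,841,890 = 345,979.55; Valley Ward 700,956/3,787,568 × $2,841,890 = 525,941.67; Bellamy Borough 415,731/3,787,568 × $2,841,890 = 311,931.50; Central Precinct 781,985/3,787,568 × $2,841,890 = 586,739.39; Pioneer Zone 895,499/3,787,568 × $2,841,890 = 671,911.28; Winslow Township 532,288/3,787,568 × $2,841,890 = 399,386.61.
At nearest $5: North District $345,980; Valley Ward $525,940; Bellamy Borough $311,930; Central Precinct $586,740; Pioneer Zone $671,910; Winslow Township $399,385. Sum = $2,841,885.
Difference $2,841,890 − $2,841,885 = +$5 applied to largest allocation (Pioneer Zone): Pioneer Zone becomes $671,915.

North District: $345,980 · Valley Ward: $525,940 · Bellamy Borough: $311,930 · Central Precinct: $586,740 · Pioneer Zone: $671,915 · Winslow Township: $399,385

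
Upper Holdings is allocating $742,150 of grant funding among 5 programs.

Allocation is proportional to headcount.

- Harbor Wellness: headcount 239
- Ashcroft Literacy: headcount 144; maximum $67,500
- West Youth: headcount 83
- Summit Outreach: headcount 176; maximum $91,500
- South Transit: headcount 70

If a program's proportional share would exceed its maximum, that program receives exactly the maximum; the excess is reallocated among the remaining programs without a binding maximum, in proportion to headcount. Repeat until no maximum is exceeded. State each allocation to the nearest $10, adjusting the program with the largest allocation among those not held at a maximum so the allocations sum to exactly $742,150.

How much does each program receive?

Headcount total: 712.
Unconstrained shares: Harbor Wellness 249,120.58; Ashcroft Literacy 150,097.75; West Youth 86,514.68; Summit Outreach 183,452.81; South Transit 72,964.19.
Held at cap: Ashcroft Literacy ($67,500), Summit Outreach ($91,500); residual $583,150 reallocated over remaining headcount 392.
Remaining shares: Harbor Wellness 355,542.98 → $355,540; West Youth 123,473.09 → $123,470; South Transit 104,133.93 → $104,130.
Rounding difference +$10 applied to Harbor Wellness → $355,550.

Harbor Wellness: $355,550 | Ashcroft Literacy: $67,500 | West Youth: $123,470 | Summit Outreach: $91,500 | South Transit: $104,130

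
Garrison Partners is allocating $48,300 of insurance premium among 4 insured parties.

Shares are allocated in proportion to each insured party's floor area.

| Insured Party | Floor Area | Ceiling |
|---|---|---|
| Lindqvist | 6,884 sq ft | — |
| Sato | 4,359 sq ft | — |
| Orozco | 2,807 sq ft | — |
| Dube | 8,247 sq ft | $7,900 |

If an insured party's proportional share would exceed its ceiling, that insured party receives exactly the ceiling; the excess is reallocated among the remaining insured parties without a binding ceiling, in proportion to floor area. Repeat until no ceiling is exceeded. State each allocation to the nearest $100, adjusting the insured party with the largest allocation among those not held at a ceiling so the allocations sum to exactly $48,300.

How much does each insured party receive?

Lindqvist: $19,800; Sato: $12,500; Orozco: $8,100; Dube: $7,900

Total floor area = 22,297.
Unconstrained shares: Lindqvist 14,912.19; Sato 9,442.51; Orozco 6,080.55; Dube 17,864.74.
Cap binds for Dube ($7,900); remaining pool $40,400 reallocated over remaining floor area 14,050.
Redistributed shares: Lindqvist 19,794.56 → $19,800; Sato 12,534.06 → $12,500; Orozco 8,071.37 → $8,100.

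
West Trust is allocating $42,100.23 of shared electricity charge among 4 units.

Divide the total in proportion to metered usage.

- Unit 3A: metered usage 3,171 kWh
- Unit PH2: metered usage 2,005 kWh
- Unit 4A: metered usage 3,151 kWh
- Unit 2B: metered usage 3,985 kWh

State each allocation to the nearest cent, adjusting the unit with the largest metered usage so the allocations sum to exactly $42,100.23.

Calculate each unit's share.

Unit 3A: $10,843.07 · Unit PH2: $6,855.99 · Unit 4A: $10,774.68 · Unit 2B: $13,626.49

Combined metered usage = 3,171 + 2,005 + 3,151 + 3,985 = 12,312.
Unrounded shares: Unit 3A 10,843.0661; Unit PH2 6,855.9910; Unit 4A 10,774.6771; Unit 2B 13,626.4958.
After rounding (cent): Unit 3A $10,843.07; Unit PH2 $6,855.99; Unit 4A $10,774.68; Unit 2B $13,626.50. Sum = $42,100.24.
Difference $42,100.23 − $42,100.24 = −$0.01 applied to largest metered usage (Unit 2B): Unit 2B becomes $13,626.49.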